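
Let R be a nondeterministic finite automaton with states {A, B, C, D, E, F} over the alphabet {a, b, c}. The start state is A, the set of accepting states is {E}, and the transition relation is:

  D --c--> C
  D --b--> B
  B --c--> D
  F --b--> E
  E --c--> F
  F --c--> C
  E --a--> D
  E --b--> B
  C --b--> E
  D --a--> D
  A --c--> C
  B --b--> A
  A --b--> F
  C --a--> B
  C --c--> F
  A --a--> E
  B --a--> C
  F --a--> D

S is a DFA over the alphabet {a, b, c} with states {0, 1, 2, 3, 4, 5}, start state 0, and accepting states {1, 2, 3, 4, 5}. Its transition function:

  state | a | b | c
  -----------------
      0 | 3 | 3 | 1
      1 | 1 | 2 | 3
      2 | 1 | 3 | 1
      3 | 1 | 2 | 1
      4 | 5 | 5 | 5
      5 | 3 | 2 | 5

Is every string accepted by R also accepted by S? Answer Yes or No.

Exploring the product automaton R × S from the start pair (A, 0), following both machines on each input symbol, reaches 16 state pairs: (A, 0), (E, 3), (F, 3), (C, 1), (D, 1), (B, 2), (F, 1), (E, 2), (B, 1), (C, 3), (A, 3), (B, 3), (A, 2), (D, 3), (E, 1), (F, 2).
R accepts in {E} and S accepts in {1, 2, 3, 4, 5}. The reachable pairs whose R-component is accepting are (E, 3), (E, 2), (E, 1); in each of them the S-component is accepting too, so the product for L(R) \ L(S) (R-component accepting, S-component rejecting) has no reachable accepting pair and the difference is empty.
Hence every string in L(R) is also in L(S).

Yes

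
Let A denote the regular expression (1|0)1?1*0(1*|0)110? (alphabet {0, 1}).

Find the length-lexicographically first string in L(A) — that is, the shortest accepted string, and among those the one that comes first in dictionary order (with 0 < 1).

By inspection of the expression, no string of length less than 4 matches, and 0011 is the lexicographically first match of length 4.

0011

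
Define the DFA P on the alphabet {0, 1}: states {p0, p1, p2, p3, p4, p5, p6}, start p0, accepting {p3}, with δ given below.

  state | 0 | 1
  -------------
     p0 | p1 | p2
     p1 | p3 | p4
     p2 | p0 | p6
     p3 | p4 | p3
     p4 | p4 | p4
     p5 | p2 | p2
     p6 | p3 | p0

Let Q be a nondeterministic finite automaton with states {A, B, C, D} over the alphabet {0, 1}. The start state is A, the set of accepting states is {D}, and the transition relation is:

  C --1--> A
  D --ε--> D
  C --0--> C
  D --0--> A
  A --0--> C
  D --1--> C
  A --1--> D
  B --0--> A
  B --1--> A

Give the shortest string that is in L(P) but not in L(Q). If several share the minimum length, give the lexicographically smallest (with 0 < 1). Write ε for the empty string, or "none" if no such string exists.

00

The string 00 is accepted by P but not by Q.
No shorter string lies in the difference, and 00 is the lexicographically first length-2 string in L(P) \ L(Q).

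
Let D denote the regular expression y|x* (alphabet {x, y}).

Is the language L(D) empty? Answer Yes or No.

No

The empty string ε matches the expression, so it belongs to L(D).
Since L(D) contains at least one string, it is not empty.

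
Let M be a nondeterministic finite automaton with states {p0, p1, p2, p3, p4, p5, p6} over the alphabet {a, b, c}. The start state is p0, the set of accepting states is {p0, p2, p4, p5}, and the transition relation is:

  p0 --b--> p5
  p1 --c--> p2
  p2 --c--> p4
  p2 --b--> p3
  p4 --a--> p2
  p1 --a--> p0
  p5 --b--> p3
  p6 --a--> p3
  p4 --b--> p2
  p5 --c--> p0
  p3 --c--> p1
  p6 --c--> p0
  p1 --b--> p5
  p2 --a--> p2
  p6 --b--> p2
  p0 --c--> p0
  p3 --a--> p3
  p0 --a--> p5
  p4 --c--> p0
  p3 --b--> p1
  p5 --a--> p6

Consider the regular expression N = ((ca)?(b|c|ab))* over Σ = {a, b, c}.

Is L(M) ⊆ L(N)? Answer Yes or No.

No

The string a is in L(M) but not in L(N).
So L(M) ⊄ L(N).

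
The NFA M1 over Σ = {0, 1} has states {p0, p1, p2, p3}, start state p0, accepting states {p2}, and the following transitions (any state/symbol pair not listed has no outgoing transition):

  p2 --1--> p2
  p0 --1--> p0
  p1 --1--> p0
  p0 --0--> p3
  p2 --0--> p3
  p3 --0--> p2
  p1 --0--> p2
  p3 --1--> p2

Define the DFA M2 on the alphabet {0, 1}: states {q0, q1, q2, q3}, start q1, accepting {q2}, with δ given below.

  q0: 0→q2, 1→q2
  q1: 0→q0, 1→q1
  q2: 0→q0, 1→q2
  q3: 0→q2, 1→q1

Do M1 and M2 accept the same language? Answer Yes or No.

Exploring the product automaton M1 × M2 from the start pair (p0, q1), following both machines on each input symbol, reaches 3 state pairs: (p0, q1), (p3, q0), (p2, q2).
M1 accepts in {p2} and M2 accepts in {q2}. In every reachable pair the two components are either both accepting — (p2, q2) — or both non-accepting, so no string is accepted by exactly one of the machines: L(M1) \ L(M2) and L(M2) \ L(M1) are both empty.
Hence every string is accepted by M1 iff it is accepted by M2, and the two languages coincide.

Yes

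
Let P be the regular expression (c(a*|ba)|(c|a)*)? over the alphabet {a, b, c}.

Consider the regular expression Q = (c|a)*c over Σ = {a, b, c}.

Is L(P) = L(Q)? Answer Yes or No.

No

The empty string ε is accepted by P but rejected by Q.
So L(P) ≠ L(Q).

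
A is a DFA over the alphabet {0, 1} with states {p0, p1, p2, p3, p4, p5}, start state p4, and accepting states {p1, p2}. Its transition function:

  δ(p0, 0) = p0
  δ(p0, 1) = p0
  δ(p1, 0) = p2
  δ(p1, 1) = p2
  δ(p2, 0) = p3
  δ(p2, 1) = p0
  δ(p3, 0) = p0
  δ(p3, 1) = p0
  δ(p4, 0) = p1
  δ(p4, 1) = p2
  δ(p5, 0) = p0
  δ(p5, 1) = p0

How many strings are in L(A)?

4

The useful subgraph on states {p1, p2, p4} is acyclic, so L(A) is finite; the longest accepting path visits 3 useful states, giving maximum string length 2.
Counting accepting paths from p4 by length: 2 of length 1, 2 of length 2. Total 4.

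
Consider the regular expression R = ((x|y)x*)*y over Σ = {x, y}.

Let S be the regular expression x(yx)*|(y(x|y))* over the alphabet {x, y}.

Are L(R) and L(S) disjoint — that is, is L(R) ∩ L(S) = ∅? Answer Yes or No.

No

The string yy is accepted by both R and S.
Hence L(R) ∩ L(S) ≠ ∅.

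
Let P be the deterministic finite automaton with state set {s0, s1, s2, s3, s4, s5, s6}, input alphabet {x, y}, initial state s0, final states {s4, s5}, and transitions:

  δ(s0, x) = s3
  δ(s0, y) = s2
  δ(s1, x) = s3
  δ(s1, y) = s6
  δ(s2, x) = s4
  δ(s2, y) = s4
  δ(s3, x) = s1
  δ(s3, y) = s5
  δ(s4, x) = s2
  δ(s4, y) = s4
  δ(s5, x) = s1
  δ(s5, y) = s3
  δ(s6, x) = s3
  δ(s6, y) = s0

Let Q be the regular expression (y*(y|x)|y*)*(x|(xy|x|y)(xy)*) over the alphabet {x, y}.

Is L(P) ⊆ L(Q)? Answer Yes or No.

Converting the expression Q to a DFA (subset construction, then merging equivalent states) gives the minimal DFA with states {q0, q1}, start state q0, accepting states {q1} and transitions q0: x→q1, y→q1; q1: x→q1, y→q1.
Exploring the product automaton P × Q from the start pair (s0, q0), following both machines on each input symbol, reaches 8 state pairs: (s0, q0), (s3, q1), (s2, q1), (s1, q1), (s5, q1), (s4, q1), (s6, q1), (s0, q1).
P accepts in {s4, s5} and Q accepts in {q1}. The reachable pairs whose P-component is accepting are (s5, q1), (s4, q1); in each of them the Q-component is accepting too, so the product for L(P) \ L(Q) (P-component accepting, Q-component rejecting) has no reachable accepting pair and the difference is empty.
Hence every string in L(P) is also in L(Q).

Yes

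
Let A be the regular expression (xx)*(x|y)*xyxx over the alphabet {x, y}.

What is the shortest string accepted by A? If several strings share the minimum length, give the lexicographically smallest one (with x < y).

xyxx

By inspection of the expression, no string of length less than 4 matches, and xyxx is the lexicographically first match of length 4.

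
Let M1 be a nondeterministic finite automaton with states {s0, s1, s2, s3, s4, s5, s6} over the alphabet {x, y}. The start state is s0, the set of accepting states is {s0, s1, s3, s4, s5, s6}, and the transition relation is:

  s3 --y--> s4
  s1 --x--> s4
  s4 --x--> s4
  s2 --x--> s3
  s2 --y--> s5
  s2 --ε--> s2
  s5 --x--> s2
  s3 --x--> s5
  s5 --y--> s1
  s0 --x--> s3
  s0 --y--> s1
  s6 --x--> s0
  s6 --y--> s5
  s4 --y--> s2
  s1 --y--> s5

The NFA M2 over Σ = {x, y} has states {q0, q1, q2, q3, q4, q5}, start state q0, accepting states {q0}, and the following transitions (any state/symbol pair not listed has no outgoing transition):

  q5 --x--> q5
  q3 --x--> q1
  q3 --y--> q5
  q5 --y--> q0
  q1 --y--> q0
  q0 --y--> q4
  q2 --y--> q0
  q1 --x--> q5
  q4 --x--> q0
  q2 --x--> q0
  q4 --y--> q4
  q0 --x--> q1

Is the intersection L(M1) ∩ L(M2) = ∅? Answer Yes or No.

The empty string ε is accepted by both M1 and M2.
Hence L(M1) ∩ L(M2) ≠ ∅.

No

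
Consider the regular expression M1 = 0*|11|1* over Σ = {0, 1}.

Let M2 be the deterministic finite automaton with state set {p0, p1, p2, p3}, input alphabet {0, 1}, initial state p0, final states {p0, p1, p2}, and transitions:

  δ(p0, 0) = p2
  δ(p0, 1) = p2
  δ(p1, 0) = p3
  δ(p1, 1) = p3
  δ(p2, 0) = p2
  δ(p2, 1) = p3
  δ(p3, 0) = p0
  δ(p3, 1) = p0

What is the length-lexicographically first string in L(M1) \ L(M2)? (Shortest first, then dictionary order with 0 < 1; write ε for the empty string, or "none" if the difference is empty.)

The string 11 is accepted by M1 but not by M2.
No shorter string lies in the difference, and 11 is the lexicographically first length-2 string in L(M1) \ L(M2).

11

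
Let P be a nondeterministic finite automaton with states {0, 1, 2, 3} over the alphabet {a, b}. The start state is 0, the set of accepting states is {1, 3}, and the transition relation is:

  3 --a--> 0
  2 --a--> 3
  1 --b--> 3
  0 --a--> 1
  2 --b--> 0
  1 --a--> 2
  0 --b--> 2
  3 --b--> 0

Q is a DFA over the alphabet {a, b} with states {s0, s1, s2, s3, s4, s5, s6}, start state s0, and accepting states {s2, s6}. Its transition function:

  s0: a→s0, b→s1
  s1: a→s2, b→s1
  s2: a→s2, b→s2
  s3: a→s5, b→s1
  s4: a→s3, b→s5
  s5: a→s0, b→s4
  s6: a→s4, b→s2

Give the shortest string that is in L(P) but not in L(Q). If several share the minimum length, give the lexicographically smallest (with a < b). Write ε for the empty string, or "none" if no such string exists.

The string a is accepted by P but not by Q.
No shorter string lies in the difference, and a is the lexicographically first length-1 string in L(P) \ L(Q).

a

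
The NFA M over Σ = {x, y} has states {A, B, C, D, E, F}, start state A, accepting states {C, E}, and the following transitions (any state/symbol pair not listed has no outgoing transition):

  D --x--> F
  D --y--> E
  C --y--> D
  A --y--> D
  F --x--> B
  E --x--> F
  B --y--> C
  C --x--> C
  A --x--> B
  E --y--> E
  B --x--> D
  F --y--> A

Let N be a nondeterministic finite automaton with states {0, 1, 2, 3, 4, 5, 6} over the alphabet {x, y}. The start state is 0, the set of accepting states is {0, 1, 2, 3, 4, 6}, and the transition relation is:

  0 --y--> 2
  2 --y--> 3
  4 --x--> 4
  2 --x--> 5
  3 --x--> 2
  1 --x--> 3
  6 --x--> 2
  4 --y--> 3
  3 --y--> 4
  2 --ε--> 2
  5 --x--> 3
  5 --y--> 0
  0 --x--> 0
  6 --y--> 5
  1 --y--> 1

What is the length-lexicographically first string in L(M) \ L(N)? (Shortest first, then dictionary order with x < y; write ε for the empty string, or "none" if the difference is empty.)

The string xyx is accepted by M but not by N.
No shorter string lies in the difference, and xyx is the lexicographically first length-3 string in L(M) \ L(N).

xyx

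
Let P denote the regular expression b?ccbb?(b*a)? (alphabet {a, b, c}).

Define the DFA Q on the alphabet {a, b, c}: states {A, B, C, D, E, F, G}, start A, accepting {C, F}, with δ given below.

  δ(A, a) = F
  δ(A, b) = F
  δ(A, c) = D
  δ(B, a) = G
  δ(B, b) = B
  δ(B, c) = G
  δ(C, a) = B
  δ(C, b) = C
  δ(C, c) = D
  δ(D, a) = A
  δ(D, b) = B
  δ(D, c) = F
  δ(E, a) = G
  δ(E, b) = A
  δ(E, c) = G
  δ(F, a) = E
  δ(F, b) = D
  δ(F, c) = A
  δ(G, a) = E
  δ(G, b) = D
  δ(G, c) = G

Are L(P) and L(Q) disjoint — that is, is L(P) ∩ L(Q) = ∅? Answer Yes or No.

Yes

Converting the expression P to a DFA (subset construction, then merging equivalent states) gives the minimal DFA with states {p0, p1, p2, p3, p4, p5, p6, p7, p8}, start state p0, accepting states {p5, p6, p7} and transitions p0: a→p1, b→p2, c→p3; p1: a→p1, b→p1, c→p1; p2: a→p1, b→p1, c→p3; p3: a→p1, b→p1, c→p4; p4: a→p1, b→p5, c→p1; p5: a→p6, b→p7, c→p1; p6: a→p1, b→p1, c→p1; p7: a→p6, b→p8, c→p1; p8: a→p6, b→p8, c→p1.
Exploring the product automaton P × Q from the start pair (p0, A), following both machines on each input symbol, reaches 18 state pairs: (p0, A), (p1, F), (p2, F), (p3, D), (p1, E), (p1, D), (p1, A), (p3, A), (p1, B), (p4, F), (p1, G), (p4, D), (p5, D), (p5, B), (p6, A), (p7, B), (p6, G), (p8, B).
P accepts in {p5, p6, p7} and Q accepts in {C, F}; no reachable pair has both components accepting, so no string drives both machines to acceptance simultaneously and L(P) ∩ L(Q) = ∅.
So no string is accepted by both, and the intersection is empty.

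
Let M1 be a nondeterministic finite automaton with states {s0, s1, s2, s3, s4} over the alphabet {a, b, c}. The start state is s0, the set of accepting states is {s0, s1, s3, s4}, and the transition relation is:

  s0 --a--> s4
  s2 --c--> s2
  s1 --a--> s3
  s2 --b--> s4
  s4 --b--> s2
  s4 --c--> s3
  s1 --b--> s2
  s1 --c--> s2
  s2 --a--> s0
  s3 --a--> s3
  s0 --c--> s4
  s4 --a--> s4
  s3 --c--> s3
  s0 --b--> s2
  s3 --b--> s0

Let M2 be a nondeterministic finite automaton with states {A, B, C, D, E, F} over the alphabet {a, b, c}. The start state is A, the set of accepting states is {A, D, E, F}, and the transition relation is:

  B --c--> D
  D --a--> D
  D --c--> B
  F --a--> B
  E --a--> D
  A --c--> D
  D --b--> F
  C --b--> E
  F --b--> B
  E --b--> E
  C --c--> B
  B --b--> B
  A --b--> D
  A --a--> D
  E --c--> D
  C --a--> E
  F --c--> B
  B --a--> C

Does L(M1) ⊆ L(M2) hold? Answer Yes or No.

No

The string ac is in L(M1) but not in L(M2).
So L(M1) ⊄ L(M2).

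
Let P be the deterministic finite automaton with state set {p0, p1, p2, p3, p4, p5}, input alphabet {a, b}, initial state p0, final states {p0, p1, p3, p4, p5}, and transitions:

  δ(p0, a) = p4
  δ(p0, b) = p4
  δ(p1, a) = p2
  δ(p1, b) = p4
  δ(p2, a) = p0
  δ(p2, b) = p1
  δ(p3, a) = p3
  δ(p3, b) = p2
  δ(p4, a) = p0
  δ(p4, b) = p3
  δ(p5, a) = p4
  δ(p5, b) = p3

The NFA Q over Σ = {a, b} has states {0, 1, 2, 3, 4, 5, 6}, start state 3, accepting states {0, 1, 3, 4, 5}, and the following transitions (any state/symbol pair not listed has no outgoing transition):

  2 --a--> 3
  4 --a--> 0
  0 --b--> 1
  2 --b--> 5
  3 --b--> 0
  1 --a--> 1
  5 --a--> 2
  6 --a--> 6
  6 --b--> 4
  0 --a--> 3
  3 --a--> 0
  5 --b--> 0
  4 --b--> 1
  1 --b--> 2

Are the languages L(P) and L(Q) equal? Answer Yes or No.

Yes

Exploring the product automaton P × Q from the start pair (p0, 3), following both machines on each input symbol, reaches 5 state pairs: (p0, 3), (p4, 0), (p3, 1), (p2, 2), (p1, 5).
P accepts in {p0, p1, p3, p4, p5} and Q accepts in {0, 1, 3, 4, 5}. In every reachable pair the two components are either both accepting — (p0, 3), (p4, 0), (p3, 1), (p1, 5) — or both non-accepting, so no string is accepted by exactly one of the machines: L(P) \ L(Q) and L(Q) \ L(P) are both empty.
Hence every string is accepted by P iff it is accepted by Q, and the two languages coincide.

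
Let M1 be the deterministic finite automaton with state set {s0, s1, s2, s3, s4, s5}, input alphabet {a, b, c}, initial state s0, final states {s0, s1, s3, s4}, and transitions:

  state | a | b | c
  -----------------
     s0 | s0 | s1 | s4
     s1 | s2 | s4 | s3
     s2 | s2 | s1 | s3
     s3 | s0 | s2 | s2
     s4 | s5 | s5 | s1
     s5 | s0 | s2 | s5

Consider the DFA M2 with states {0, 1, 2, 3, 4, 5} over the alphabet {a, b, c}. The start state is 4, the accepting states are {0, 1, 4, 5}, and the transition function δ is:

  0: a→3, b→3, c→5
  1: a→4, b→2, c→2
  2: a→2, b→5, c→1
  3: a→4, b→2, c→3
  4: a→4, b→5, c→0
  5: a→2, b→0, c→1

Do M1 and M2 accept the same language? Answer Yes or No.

Yes

Exploring the product automaton M1 × M2 from the start pair (s0, 4), following both machines on each input symbol, reaches 6 state pairs: (s0, 4), (s1, 5), (s4, 0), (s2, 2), (s3, 1), (s5, 3).
M1 accepts in {s0, s1, s3, s4} and M2 accepts in {0, 1, 4, 5}. In every reachable pair the two components are either both accepting — (s0, 4), (s1, 5), (s4, 0), (s3, 1) — or both non-accepting, so no string is accepted by exactly one of the machines: L(M1) \ L(M2) and L(M2) \ L(M1) are both empty.
Hence every string is accepted by M1 iff it is accepted by M2, and the two languages coincide.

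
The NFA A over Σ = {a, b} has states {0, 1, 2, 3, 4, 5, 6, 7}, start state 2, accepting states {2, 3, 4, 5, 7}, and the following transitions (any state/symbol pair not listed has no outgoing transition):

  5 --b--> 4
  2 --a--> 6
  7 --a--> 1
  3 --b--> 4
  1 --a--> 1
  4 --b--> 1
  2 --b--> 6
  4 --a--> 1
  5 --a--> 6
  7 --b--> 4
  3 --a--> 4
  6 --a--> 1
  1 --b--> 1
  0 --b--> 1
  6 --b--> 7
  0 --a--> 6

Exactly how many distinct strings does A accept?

The useful subgraph on states {2, 4, 6, 7} is acyclic, so L(A) is finite; the longest accepting path visits 4 useful states, giving maximum string length 3.
Counting accepting paths from 2 by length: 1 of length 0, 2 of length 2, 2 of length 3. Total 5.

5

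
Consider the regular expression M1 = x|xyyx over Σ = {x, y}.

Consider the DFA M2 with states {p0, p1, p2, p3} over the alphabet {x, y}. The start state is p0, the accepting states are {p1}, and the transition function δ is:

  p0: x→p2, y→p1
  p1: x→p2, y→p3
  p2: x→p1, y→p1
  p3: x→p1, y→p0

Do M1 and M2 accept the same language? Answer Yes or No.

The string x is accepted by M1 but rejected by M2.
So L(M1) ≠ L(M2).

No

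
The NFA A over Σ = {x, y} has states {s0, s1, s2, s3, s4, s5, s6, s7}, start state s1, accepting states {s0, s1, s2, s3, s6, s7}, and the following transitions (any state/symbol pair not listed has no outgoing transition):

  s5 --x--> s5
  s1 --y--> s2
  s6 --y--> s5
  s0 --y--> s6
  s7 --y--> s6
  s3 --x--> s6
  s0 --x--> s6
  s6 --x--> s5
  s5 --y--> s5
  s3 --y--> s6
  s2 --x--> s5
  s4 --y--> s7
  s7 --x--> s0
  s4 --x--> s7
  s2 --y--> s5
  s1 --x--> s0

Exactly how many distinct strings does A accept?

5

The useful subgraph on states {s0, s1, s2, s6} is acyclic, so L(A) is finite; the longest accepting path visits 3 useful states, giving maximum string length 2.
Counting accepting paths from s1 by length: 1 of length 0, 2 of length 1, 2 of length 2. Total 5.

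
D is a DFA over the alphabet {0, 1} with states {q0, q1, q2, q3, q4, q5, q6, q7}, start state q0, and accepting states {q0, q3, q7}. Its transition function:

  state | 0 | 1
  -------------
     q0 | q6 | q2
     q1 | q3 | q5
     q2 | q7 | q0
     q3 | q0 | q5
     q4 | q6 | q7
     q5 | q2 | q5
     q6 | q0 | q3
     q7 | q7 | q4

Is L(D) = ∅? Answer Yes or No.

No

The empty string ε is accepted: the run q0 ends in the accepting state q0.
Since at least one string is accepted, L(D) is not empty.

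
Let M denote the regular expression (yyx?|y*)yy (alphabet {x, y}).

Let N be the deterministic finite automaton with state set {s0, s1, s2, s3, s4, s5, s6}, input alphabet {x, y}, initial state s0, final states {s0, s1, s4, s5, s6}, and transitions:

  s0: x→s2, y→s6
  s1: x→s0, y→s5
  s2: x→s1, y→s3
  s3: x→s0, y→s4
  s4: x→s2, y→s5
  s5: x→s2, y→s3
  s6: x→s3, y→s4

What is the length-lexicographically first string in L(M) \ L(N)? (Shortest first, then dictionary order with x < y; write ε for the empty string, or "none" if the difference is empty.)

yyyy

The string yyyy is accepted by M but not by N.
No shorter string lies in the difference, and yyyy is the lexicographically first length-4 string in L(M) \ L(N).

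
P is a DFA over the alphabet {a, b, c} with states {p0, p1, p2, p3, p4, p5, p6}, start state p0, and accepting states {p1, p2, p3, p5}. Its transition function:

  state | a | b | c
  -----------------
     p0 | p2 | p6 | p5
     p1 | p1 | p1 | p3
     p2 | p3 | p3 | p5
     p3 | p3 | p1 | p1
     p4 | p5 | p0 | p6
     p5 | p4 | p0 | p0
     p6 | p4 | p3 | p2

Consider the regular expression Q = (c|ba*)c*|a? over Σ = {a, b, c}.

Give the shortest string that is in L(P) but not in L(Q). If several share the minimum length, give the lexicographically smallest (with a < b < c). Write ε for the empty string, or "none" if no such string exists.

The string aa is accepted by P but not by Q.
No shorter string lies in the difference, and aa is the lexicographically first length-2 string in L(P) \ L(Q).

aa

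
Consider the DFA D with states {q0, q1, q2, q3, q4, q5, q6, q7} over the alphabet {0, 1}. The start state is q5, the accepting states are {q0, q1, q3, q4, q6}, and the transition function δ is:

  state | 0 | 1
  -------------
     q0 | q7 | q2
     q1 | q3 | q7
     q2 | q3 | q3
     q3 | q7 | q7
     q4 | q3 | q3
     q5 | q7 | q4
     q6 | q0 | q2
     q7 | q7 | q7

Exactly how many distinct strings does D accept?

3

The useful subgraph on states {q3, q4, q5} is acyclic, so L(D) is finite; the longest accepting path visits 3 useful states, giving maximum string length 2.
Counting accepting paths from q5 by length: 1 of length 1, 2 of length 2. Total 3.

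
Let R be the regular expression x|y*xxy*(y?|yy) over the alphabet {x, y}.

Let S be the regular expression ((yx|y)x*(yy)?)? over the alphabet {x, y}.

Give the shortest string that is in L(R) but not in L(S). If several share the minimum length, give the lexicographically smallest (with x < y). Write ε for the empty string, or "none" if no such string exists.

The string x is accepted by R but not by S.
No shorter string lies in the difference, and x is the lexicographically first length-1 string in L(R) \ L(S).

x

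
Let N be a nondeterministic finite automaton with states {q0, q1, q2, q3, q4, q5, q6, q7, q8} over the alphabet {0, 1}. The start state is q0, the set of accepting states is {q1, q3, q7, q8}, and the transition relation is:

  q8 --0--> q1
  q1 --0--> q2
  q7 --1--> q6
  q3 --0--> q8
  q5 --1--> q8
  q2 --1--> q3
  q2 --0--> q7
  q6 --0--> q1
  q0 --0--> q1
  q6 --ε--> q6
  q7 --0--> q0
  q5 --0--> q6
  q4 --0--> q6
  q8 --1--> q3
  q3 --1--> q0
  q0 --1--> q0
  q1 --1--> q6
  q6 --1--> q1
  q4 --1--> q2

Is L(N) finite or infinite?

infinite

State q0 is reachable from the start and can reach an accepting state, and it lies on the cycle q0 → q0.
Traversing that cycle any number of times yields accepted strings of unbounded length, so the language is infinite.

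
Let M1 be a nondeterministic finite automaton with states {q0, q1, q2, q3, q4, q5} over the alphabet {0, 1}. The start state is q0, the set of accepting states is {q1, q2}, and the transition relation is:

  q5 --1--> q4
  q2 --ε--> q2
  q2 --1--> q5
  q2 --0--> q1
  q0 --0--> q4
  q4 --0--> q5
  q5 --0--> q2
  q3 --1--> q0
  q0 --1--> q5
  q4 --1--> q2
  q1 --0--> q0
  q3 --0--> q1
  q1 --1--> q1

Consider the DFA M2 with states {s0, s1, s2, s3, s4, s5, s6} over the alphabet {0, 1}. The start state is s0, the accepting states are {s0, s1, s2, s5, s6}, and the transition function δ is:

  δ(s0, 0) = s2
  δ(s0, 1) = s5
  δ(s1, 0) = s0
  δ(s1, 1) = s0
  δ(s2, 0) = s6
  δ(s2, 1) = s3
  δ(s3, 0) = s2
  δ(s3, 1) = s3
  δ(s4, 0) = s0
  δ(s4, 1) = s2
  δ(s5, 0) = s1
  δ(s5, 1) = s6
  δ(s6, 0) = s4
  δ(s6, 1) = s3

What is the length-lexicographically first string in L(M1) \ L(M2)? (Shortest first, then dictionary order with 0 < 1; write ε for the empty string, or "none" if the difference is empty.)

01

The string 01 is accepted by M1 but not by M2.
No shorter string lies in the difference, and 01 is the lexicographically first length-2 string in L(M1) \ L(M2).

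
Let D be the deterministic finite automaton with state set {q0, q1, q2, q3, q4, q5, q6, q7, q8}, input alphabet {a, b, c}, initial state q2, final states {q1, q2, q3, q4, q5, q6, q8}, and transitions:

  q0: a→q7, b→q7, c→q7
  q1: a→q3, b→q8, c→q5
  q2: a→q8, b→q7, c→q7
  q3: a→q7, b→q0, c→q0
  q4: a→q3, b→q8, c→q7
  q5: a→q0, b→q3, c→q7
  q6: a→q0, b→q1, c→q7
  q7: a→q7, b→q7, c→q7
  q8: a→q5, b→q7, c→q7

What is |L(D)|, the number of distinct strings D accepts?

The useful subgraph on states {q2, q3, q5, q8} is acyclic, so L(D) is finite; the longest accepting path visits 4 useful states, giving maximum string length 3.
Counting accepting paths from q2 by length: 1 of length 0, 1 of length 1, 1 of length 2, 1 of length 3. Total 4.

4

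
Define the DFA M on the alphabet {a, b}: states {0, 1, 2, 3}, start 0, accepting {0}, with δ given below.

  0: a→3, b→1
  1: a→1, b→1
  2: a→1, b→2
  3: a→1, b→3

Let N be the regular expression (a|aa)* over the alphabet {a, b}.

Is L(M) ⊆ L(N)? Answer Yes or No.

Yes

Converting the expression N to a DFA (subset construction, then merging equivalent states) gives the minimal DFA with states {n0, n1}, start state n0, accepting states {n0} and transitions n0: a→n0, b→n1; n1: a→n1, b→n1.
Exploring the product automaton M × N from the start pair (0, n0), following both machines on each input symbol, reaches 5 state pairs: (0, n0), (3, n0), (1, n1), (1, n0), (3, n1).
M accepts in {0} and N accepts in {n0}. The reachable pairs whose M-component is accepting are (0, n0); in each of them the N-component is accepting too, so the product for L(M) \ L(N) (M-component accepting, N-component rejecting) has no reachable accepting pair and the difference is empty.
Hence every string in L(M) is also in L(N).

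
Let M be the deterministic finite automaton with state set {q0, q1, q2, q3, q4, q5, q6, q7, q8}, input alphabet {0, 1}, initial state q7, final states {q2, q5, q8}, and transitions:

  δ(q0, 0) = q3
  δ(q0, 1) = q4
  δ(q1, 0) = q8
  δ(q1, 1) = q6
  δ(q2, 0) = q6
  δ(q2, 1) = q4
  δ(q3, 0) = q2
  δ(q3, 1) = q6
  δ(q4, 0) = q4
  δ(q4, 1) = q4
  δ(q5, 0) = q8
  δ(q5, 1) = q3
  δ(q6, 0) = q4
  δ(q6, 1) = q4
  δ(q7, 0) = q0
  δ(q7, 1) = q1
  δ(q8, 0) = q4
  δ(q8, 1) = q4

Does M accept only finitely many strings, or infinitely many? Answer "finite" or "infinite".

The useful states (reachable from q7 and able to reach an accepting state) are {q0, q1, q2, q3, q7, q8}.
Restricted to these states the transition graph has no cycle, so every accepting path has bounded length and L is finite.

finite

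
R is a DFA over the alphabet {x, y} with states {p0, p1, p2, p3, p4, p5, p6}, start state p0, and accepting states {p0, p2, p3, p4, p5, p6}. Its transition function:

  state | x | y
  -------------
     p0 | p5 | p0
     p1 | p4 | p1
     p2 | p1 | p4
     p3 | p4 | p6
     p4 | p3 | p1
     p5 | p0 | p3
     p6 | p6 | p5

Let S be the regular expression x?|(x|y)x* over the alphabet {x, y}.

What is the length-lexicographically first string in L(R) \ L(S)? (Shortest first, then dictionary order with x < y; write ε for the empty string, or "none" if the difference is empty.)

xy

The string xy is accepted by R but not by S.
No shorter string lies in the difference, and xy is the lexicographically first length-2 string in L(R) \ L(S).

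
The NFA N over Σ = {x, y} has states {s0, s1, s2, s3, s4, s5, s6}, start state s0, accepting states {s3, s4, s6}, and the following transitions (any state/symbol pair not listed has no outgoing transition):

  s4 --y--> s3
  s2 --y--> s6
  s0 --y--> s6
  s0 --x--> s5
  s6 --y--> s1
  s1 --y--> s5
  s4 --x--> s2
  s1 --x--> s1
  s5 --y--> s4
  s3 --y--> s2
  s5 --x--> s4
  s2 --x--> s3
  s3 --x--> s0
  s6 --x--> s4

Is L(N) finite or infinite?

infinite

State s0 is reachable from the start and can reach an accepting state, and it lies on the cycle s0 → s5 → s4 → s2 → s3 → s0.
Traversing that cycle any number of times yields accepted strings of unbounded length, so the language is infinite.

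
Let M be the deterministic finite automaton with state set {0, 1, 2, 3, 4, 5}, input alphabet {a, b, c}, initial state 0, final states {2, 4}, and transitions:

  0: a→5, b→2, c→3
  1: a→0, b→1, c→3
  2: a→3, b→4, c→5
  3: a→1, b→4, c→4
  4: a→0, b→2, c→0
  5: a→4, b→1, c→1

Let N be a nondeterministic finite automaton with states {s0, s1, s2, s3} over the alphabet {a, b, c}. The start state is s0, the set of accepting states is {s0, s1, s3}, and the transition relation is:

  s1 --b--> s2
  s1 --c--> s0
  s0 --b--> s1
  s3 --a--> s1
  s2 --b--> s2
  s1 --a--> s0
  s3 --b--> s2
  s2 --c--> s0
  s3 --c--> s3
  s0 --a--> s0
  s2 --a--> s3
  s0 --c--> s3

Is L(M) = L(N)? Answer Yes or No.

The string bb is accepted by M but rejected by N.
So L(M) ≠ L(N).

No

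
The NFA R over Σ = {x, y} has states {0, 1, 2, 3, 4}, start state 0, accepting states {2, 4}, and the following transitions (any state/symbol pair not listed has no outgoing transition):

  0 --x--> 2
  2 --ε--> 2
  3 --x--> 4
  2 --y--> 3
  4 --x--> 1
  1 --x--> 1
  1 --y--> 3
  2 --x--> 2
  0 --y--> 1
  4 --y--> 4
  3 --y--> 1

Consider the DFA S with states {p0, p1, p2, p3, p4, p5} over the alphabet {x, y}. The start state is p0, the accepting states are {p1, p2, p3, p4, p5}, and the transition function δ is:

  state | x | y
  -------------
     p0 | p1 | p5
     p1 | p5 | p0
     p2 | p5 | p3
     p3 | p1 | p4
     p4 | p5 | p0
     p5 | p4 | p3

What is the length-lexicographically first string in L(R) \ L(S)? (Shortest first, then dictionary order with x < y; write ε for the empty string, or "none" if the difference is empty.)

xyxy

The string xyxy is accepted by R but not by S.
No shorter string lies in the difference, and xyxy is the lexicographically first length-4 string in L(R) \ L(S).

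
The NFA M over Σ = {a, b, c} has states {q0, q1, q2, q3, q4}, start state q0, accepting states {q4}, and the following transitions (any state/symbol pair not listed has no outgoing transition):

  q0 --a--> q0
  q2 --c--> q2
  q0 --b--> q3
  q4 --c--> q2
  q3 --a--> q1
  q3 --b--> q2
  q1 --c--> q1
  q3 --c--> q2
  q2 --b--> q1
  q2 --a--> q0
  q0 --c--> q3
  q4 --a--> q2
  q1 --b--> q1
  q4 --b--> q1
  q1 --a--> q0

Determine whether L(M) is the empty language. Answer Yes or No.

The states reachable from the start state are {q0, q1, q2, q3}.
None of the accepting states {q4} is reachable, so no string is accepted and L(M) = ∅.

Yes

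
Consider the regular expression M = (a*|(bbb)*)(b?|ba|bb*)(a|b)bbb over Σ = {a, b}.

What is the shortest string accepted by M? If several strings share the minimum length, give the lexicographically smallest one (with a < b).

By inspection of the expression, no string of length less than 4 matches, and abbb is the lexicographically first match of length 4.

abbb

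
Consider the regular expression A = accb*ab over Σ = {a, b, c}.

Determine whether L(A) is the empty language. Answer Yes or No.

No

The string accab matches the expression, so it belongs to L(A).
Since L(A) contains at least one string, it is not empty.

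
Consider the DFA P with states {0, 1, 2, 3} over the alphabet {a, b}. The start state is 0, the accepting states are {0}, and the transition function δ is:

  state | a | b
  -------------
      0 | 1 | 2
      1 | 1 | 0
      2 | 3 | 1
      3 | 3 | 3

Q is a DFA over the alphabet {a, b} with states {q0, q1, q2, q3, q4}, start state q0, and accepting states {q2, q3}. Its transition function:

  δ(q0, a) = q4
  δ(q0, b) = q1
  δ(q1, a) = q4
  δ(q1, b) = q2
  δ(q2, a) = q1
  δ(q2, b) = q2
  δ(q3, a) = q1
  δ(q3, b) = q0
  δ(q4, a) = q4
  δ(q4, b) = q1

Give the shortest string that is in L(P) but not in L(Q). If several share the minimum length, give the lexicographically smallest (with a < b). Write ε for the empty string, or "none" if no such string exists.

ε

The empty string ε is accepted by P but not by Q.
Since ε is the unique shortest string, it is the required witness.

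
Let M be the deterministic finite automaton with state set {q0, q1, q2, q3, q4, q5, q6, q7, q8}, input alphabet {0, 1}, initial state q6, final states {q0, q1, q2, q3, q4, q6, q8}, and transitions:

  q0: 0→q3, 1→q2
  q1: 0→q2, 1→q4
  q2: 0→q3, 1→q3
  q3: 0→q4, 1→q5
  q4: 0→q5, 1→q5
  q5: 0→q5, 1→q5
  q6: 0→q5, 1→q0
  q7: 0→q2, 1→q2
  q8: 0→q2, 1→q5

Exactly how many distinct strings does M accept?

9

The useful subgraph on states {q0, q2, q3, q4, q6} is acyclic, so L(M) is finite; the longest accepting path visits 5 useful states, giving maximum string length 4.
Counting accepting paths from q6 by length: 1 of length 0, 1 of length 1, 2 of length 2, 3 of length 3, 2 of length 4. Total 9.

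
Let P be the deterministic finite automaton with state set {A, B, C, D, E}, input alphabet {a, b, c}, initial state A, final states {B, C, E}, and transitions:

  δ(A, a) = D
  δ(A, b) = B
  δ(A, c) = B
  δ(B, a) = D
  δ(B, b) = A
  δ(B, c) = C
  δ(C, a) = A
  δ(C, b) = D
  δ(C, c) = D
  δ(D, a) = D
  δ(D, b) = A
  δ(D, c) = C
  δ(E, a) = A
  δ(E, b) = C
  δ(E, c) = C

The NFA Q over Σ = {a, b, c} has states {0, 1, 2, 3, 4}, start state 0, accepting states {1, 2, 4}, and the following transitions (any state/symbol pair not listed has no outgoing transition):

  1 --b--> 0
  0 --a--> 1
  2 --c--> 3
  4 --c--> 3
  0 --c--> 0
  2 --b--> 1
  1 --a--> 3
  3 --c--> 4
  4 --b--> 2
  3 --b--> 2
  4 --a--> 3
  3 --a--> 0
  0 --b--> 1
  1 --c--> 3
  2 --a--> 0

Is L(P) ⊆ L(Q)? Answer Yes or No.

The string c is in L(P) but not in L(Q).
So L(P) ⊄ L(Q).

No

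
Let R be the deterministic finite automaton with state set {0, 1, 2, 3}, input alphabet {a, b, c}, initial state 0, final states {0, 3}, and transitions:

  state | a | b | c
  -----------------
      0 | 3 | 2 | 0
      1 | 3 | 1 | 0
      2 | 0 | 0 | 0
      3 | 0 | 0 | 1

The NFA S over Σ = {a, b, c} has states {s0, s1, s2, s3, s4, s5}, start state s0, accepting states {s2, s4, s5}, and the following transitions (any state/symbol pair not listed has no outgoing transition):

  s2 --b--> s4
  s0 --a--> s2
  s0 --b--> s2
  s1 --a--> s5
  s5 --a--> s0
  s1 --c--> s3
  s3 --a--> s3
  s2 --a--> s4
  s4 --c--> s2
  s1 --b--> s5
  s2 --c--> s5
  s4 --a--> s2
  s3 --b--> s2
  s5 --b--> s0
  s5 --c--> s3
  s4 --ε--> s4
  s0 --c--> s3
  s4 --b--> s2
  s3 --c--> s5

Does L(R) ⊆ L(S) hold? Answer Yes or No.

No

The empty string ε is in L(R) but not in L(S).
So L(R) ⊄ L(S).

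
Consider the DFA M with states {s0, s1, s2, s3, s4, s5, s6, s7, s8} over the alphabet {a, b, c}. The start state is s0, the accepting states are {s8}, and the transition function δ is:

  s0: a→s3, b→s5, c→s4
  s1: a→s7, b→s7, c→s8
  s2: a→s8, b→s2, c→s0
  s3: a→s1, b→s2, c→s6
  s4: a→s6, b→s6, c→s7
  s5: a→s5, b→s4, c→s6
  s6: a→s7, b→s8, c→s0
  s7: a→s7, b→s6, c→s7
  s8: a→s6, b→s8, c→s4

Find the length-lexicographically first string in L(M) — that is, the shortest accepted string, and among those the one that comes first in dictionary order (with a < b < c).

A breadth-first search from s0 reaches an accepting state first via the path s0 → s3 → s1 → s8 on input aac.
No string of length < 3 is accepted (BFS exhausts all shorter strings without reaching an accepting state), and aac is the lexicographically least accepting string of length 3.

aac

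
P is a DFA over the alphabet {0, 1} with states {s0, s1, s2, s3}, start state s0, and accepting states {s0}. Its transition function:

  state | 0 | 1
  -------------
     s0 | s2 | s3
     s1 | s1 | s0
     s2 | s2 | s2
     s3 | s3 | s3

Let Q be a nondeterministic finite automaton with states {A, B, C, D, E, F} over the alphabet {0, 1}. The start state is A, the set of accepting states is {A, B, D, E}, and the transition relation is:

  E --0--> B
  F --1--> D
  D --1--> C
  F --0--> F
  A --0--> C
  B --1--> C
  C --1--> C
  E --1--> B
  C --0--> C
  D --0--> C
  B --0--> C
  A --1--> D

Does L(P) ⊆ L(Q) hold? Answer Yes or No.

Yes

Exploring the product automaton P × Q from the start pair (s0, A), following both machines on each input symbol, reaches 4 state pairs: (s0, A), (s2, C), (s3, D), (s3, C).
P accepts in {s0} and Q accepts in {A, B, D, E}. The reachable pairs whose P-component is accepting are (s0, A); in each of them the Q-component is accepting too, so the product for L(P) \ L(Q) (P-component accepting, Q-component rejecting) has no reachable accepting pair and the difference is empty.
Hence every string in L(P) is also in L(Q).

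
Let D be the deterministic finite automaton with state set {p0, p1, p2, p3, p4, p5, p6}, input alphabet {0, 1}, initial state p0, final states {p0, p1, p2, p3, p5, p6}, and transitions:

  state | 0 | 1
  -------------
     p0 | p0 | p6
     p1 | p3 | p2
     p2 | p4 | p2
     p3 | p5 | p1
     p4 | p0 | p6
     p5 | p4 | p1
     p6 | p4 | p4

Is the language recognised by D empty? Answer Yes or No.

No

The empty string ε is accepted: the run p0 ends in the accepting state p0.
Since at least one string is accepted, L(D) is not empty.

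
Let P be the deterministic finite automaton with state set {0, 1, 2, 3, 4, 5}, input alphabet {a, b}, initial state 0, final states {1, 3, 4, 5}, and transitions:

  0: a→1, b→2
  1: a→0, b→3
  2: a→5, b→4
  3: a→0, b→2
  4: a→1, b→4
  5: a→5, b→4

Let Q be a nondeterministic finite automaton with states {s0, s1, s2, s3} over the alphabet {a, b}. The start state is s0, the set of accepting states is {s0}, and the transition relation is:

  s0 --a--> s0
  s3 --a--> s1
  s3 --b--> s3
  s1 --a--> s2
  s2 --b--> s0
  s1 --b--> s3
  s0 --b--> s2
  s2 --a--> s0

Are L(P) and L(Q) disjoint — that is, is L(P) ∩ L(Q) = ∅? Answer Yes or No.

No

The string a is accepted by both P and Q.
Hence L(P) ∩ L(Q) ≠ ∅.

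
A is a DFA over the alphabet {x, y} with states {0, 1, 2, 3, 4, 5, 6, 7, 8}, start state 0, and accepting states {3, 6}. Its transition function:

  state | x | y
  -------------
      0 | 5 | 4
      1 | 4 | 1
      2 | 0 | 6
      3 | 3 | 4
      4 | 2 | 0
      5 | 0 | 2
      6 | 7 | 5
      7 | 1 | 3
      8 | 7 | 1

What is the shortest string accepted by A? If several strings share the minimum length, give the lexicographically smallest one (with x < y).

A breadth-first search from 0 reaches an accepting state first via the path 0 → 5 → 2 → 6 on input xyy.
No string of length < 3 is accepted (BFS exhausts all shorter strings without reaching an accepting state), and xyy is the lexicographically least accepting string of length 3.

xyy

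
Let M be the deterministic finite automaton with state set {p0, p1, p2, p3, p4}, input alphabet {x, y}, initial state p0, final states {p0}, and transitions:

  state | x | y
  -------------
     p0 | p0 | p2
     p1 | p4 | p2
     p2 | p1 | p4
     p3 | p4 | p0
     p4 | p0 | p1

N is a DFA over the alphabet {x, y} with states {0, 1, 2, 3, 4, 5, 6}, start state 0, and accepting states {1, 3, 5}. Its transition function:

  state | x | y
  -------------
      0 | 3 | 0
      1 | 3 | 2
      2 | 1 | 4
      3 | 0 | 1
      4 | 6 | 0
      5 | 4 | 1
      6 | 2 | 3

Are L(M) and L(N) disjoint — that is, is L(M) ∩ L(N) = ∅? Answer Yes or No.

No

The string x is accepted by both M and N.
Hence L(M) ∩ L(N) ≠ ∅.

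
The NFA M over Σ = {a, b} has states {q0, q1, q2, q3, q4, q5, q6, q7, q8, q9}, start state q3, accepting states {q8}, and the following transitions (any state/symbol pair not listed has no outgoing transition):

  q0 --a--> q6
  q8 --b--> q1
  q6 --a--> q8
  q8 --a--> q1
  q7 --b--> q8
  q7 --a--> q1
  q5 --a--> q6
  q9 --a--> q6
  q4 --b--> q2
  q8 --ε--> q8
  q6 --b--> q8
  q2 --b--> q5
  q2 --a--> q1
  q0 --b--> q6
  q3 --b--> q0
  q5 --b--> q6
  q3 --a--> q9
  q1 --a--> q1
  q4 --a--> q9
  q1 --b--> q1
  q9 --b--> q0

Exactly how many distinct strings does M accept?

10

The useful subgraph on states {q0, q3, q6, q8, q9} is acyclic, so L(M) is finite; the longest accepting path visits 5 useful states, giving maximum string length 4.
Counting accepting paths from q3 by length: 6 of length 3, 4 of length 4. Total 10.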